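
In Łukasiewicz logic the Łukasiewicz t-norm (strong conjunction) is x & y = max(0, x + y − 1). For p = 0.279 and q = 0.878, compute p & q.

0.157

p & q = max(0, 0.279 + 0.878 − 1) = max(0, 0.157) = 0.157
For comparison, the Gödel (minimum) t-norm min(x, y) would give 0.279.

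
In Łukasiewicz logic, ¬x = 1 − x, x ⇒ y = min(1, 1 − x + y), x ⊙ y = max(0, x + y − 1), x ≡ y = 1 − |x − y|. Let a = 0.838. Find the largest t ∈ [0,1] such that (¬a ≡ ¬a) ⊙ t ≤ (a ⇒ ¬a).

0.324

¬a = 1 − 0.838 = 0.162
¬a ≡ ¬a = 1 − |0.162 − 0.162| = 1 − 0.000 = 1.000
So the left factor is ¬a ≡ ¬a = 1.000.
a ⇒ ¬a = min(1, 1 − 0.838 + 0.162) = min(1, 0.324) = 0.324
So the right-hand bound is a ⇒ ¬a = 0.324.
The residuum of the Łukasiewicz t-norm gives the supremum: min(1, 1 − 1.000 + 0.324).
1 − 1.000 + 0.324 = 0.324, so t = min(1, 0.324) = 0.324.
Check: 1.000 ⊙ 0.324 = max(0, 0.324) = 0.324 ≤ 0.324.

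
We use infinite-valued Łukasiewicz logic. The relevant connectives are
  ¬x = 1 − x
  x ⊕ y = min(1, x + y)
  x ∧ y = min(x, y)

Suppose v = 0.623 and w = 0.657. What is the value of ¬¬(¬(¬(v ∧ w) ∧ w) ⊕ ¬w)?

v ∧ w = min(0.623, 0.657) = 0.623
¬(v ∧ w) = 1 − 0.623 = 0.377
¬(v ∧ w) ∧ w = min(0.377, 0.657) = 0.377
¬(¬(v ∧ w) ∧ w) = 1 − 0.377 = 0.623
¬w = 1 − 0.657 = 0.343
¬(¬(v ∧ w) ∧ w) ⊕ ¬w = min(1, 0.623 + 0.343) = min(1, 0.966) = 0.966
¬(¬(¬(v ∧ w) ∧ w) ⊕ ¬w) = 1 − 0.966 = 0.034
¬¬(¬(¬(v ∧ w) ∧ w) ⊕ ¬w) = 1 − 0.034 = 0.966

0.966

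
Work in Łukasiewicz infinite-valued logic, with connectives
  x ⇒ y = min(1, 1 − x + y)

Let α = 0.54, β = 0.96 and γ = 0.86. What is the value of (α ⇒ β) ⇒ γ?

0.86

α ⇒ β = min(1, 1 − 0.54 + 0.96) = min(1, 1.42) = 1.00
(α ⇒ β) ⇒ γ = min(1, 1 − 1.00 + 0.86) = min(1, 0.86) = 0.86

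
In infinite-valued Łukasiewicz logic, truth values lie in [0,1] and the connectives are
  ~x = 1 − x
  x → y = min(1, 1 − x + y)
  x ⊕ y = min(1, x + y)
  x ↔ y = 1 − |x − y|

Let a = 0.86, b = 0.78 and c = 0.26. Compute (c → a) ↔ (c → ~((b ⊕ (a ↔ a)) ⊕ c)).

c → a = min(1, 1 − 0.26 + 0.86) = min(1, 1.60) = 1.00
a ↔ a = 1 − |0.86 − 0.86| = 1 − 0.00 = 1.00
b ⊕ (a ↔ a) = min(1, 0.78 + 1.00) = min(1, 1.78) = 1.00
(b ⊕ (a ↔ a)) ⊕ c = min(1, 1.00 + 0.26) = min(1, 1.26) = 1.00
~((b ⊕ (a ↔ a)) ⊕ c) = 1 − 1.00 = 0.00
c → ~((b ⊕ (a ↔ a)) ⊕ c) = min(1, 1 − 0.26 + 0.00) = min(1, 0.74) = 0.74
(c → a) ↔ (c → ~((b ⊕ (a ↔ a)) ⊕ c)) = 1 − |1.00 − 0.74| = 1 − 0.26 = 0.74

0.74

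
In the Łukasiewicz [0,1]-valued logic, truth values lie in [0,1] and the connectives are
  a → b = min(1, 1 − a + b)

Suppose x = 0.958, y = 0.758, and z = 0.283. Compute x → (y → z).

0.567

y → z = min(1, 1 − 0.758 + 0.283) = min(1, 0.525) = 0.525
x → (y → z) = min(1, 1 − 0.958 + 0.525) = min(1, 0.567) = 0.567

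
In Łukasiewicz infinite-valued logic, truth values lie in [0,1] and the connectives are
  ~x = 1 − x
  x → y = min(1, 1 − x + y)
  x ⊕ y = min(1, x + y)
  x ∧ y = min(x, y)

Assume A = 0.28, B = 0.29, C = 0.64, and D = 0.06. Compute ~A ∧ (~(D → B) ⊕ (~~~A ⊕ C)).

0.72

~A = 1 − 0.28 = 0.72
D → B = min(1, 1 − 0.06 + 0.29) = min(1, 1.23) = 1.00
~(D → B) = 1 − 1.00 = 0.00
~~A = 1 − 0.72 = 0.28
~~~A = 1 − 0.28 = 0.72
~~~A ⊕ C = min(1, 0.72 + 0.64) = min(1, 1.36) = 1.00
~(D → B) ⊕ (~~~A ⊕ C) = min(1, 0.00 + 1.00) = min(1, 1.00) = 1.00
~A ∧ (~(D → B) ⊕ (~~~A ⊕ C)) = min(0.72, 1.00) = 0.72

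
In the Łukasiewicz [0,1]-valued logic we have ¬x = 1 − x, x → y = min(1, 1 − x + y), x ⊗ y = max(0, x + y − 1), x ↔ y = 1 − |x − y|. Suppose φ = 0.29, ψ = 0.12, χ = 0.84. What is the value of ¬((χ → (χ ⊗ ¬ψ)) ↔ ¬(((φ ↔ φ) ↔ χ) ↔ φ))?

¬ψ = 1 − 0.12 = 0.88
χ ⊗ ¬ψ = max(0, 0.84 + 0.88 − 1) = max(0, 0.72) = 0.72
χ → (χ ⊗ ¬ψ) = min(1, 1 − 0.84 + 0.72) = min(1, 0.88) = 0.88
φ ↔ φ = 1 − |0.29 − 0.29| = 1 − 0.00 = 1.00
(φ ↔ φ) ↔ χ = 1 − |1.00 − 0.84| = 1 − 0.16 = 0.84
((φ ↔ φ) ↔ χ) ↔ φ = 1 − |0.84 − 0.29| = 1 − 0.55 = 0.45
¬(((φ ↔ φ) ↔ χ) ↔ φ) = 1 − 0.45 = 0.55
(χ → (χ ⊗ ¬ψ)) ↔ ¬(((φ ↔ φ) ↔ χ) ↔ φ) = 1 − |0.88 − 0.55| = 1 − 0.33 = 0.67
¬((χ → (χ ⊗ ¬ψ)) ↔ ¬(((φ ↔ φ) ↔ χ) ↔ φ)) = 1 − 0.67 = 0.33

0.33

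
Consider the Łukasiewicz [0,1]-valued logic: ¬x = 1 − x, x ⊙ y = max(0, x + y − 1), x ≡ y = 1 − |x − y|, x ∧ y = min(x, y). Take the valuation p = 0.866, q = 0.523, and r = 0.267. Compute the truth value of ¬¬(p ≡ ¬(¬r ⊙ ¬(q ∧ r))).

¬r = 1 − 0.267 = 0.733
q ∧ r = min(0.523, 0.267) = 0.267
¬(q ∧ r) = 1 − 0.267 = 0.733
¬r ⊙ ¬(q ∧ r) = max(0, 0.733 + 0.733 − 1) = max(0, 0.466) = 0.466
¬(¬r ⊙ ¬(q ∧ r)) = 1 − 0.466 = 0.534
p ≡ ¬(¬r ⊙ ¬(q ∧ r)) = 1 − |0.866 − 0.534| = 1 − 0.332 = 0.668
¬(p ≡ ¬(¬r ⊙ ¬(q ∧ r))) = 1 − 0.668 = 0.332
¬¬(p ≡ ¬(¬r ⊙ ¬(q ∧ r))) = 1 − 0.332 = 0.668

0.668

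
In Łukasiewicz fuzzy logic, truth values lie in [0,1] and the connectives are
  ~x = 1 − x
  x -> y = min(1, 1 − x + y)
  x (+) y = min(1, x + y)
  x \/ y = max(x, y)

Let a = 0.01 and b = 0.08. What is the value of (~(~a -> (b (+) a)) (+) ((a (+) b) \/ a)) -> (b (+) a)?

0.10

~a = 1 − 0.01 = 0.99
b (+) a = min(1, 0.08 + 0.01) = min(1, 0.09) = 0.09
~a -> (b (+) a) = min(1, 1 − 0.99 + 0.09) = min(1, 0.10) = 0.10
~(~a -> (b (+) a)) = 1 − 0.10 = 0.90
a (+) b = min(1, 0.01 + 0.08) = min(1, 0.09) = 0.09
(a (+) b) \/ a = max(0.09, 0.01) = 0.09
~(~a -> (b (+) a)) (+) ((a (+) b) \/ a) = min(1, 0.90 + 0.09) = min(1, 0.99) = 0.99
(~(~a -> (b (+) a)) (+) ((a (+) b) \/ a)) -> (b (+) a) = min(1, 1 − 0.99 + 0.09) = min(1, 0.10) = 0.10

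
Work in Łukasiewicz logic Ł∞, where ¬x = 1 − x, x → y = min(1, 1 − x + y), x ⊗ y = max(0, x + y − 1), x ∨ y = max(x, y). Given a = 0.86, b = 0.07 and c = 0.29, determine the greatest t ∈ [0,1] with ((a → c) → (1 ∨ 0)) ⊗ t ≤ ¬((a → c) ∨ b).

a → c = min(1, 1 − 0.86 + 0.29) = min(1, 0.43) = 0.43
1 ∨ 0 = max(1.00, 0.00) = 1.00
(a → c) → (1 ∨ 0) = min(1, 1 − 0.43 + 1.00) = min(1, 1.57) = 1.00
So the left factor is (a → c) → (1 ∨ 0) = 1.00.
(a → c) ∨ b = max(0.43, 0.07) = 0.43
¬((a → c) ∨ b) = 1 − 0.43 = 0.57
So the right-hand bound is ¬((a → c) ∨ b) = 0.57.
The residuum of the Łukasiewicz t-norm gives the supremum: min(1, 1 − 1.00 + 0.57).
1 − 1.00 + 0.57 = 0.57, so t = min(1, 0.57) = 0.57.
Check: 1.00 ⊗ 0.57 = max(0, 0.57) = 0.57 ≤ 0.57.

0.57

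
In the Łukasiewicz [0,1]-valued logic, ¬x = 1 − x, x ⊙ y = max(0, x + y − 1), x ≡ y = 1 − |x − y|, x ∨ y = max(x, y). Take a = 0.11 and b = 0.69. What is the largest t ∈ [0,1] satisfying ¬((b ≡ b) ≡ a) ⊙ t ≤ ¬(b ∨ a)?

0.42

b ≡ b = 1 − |0.69 − 0.69| = 1 − 0.00 = 1.00
(b ≡ b) ≡ a = 1 − |1.00 − 0.11| = 1 − 0.89 = 0.11
¬((b ≡ b) ≡ a) = 1 − 0.11 = 0.89
So the left factor is ¬((b ≡ b) ≡ a) = 0.89.
b ∨ a = max(0.69, 0.11) = 0.69
¬(b ∨ a) = 1 − 0.69 = 0.31
So the right-hand bound is ¬(b ∨ a) = 0.31.
The residuum of the Łukasiewicz t-norm gives the supremum: min(1, 1 − 0.89 + 0.31).
1 − 0.89 + 0.31 = 0.42, so t = min(1, 0.42) = 0.42.
Check: 0.89 ⊙ 0.42 = max(0, 0.31) = 0.31 ≤ 0.31.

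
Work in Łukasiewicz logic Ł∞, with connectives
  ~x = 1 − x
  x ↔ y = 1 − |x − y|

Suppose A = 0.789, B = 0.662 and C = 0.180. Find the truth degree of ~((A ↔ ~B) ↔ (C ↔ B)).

~B = 1 − 0.662 = 0.338
A ↔ ~B = 1 − |0.789 − 0.338| = 1 − 0.451 = 0.549
C ↔ B = 1 − |0.180 − 0.662| = 1 − 0.482 = 0.518
(A ↔ ~B) ↔ (C ↔ B) = 1 − |0.549 − 0.518| = 1 − 0.031 = 0.969
~((A ↔ ~B) ↔ (C ↔ B)) = 1 − 0.969 = 0.031

0.031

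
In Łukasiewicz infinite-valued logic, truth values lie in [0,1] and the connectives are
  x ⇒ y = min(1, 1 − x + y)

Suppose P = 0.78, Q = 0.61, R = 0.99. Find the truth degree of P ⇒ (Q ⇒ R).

1.00

Q ⇒ R = min(1, 1 − 0.61 + 0.99) = min(1, 1.38) = 1.00
P ⇒ (Q ⇒ R) = min(1, 1 − 0.78 + 1.00) = min(1, 1.22) = 1.00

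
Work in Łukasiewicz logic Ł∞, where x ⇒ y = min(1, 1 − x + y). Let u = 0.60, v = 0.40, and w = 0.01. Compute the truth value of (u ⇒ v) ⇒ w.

u ⇒ v = min(1, 1 − 0.60 + 0.40) = min(1, 0.80) = 0.80
(u ⇒ v) ⇒ w = min(1, 1 − 0.80 + 0.01) = min(1, 0.21) = 0.21

0.21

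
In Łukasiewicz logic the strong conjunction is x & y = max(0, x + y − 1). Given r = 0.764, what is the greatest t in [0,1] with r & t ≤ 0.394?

0.630

The residuum of the Łukasiewicz t-norm gives the supremum: min(1, 1 − 0.764 + 0.394).
1 − 0.764 + 0.394 = 0.630, so t = min(1, 0.630) = 0.630.
Check: 0.764 & 0.630 = max(0, 0.394) = 0.394 ≤ 0.394.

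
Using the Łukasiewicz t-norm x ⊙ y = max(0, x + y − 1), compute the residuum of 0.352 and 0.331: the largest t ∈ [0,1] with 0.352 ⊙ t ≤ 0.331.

0.979

The residuum of the Łukasiewicz t-norm gives the supremum: min(1, 1 − 0.352 + 0.331).
1 − 0.352 + 0.331 = 0.979, so t = min(1, 0.979) = 0.979.
Check: 0.352 ⊙ 0.979 = max(0, 0.331) = 0.331 ≤ 0.331.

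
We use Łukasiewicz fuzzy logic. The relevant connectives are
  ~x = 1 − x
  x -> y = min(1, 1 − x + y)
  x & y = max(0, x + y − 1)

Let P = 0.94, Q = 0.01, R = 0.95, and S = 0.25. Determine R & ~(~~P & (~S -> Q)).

~P = 1 − 0.94 = 0.06
~~P = 1 − 0.06 = 0.94
~S = 1 − 0.25 = 0.75
~S -> Q = min(1, 1 − 0.75 + 0.01) = min(1, 0.26) = 0.26
~~P & (~S -> Q) = max(0, 0.94 + 0.26 − 1) = max(0, 0.20) = 0.20
~(~~P & (~S -> Q)) = 1 − 0.20 = 0.80
R & ~(~~P & (~S -> Q)) = max(0, 0.95 + 0.80 − 1) = max(0, 0.75) = 0.75

0.75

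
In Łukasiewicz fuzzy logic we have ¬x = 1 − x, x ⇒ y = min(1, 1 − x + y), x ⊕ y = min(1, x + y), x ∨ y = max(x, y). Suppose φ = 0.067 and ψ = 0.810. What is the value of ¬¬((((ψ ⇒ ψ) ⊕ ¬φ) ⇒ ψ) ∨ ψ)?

0.810

ψ ⇒ ψ = min(1, 1 − 0.810 + 0.810) = min(1, 1.000) = 1.000
¬φ = 1 − 0.067 = 0.933
(ψ ⇒ ψ) ⊕ ¬φ = min(1, 1.000 + 0.933) = min(1, 1.933) = 1.000
((ψ ⇒ ψ) ⊕ ¬φ) ⇒ ψ = min(1, 1 − 1.000 + 0.810) = min(1, 0.810) = 0.810
(((ψ ⇒ ψ) ⊕ ¬φ) ⇒ ψ) ∨ ψ = max(0.810, 0.810) = 0.810
¬((((ψ ⇒ ψ) ⊕ ¬φ) ⇒ ψ) ∨ ψ) = 1 − 0.810 = 0.190
¬¬((((ψ ⇒ ψ) ⊕ ¬φ) ⇒ ψ) ∨ ψ) = 1 − 0.190 = 0.810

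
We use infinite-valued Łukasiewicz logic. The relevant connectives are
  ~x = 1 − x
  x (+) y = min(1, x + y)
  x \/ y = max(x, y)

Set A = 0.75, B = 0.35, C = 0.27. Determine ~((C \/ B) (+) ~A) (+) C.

C \/ B = max(0.27, 0.35) = 0.35
~A = 1 − 0.75 = 0.25
(C \/ B) (+) ~A = min(1, 0.35 + 0.25) = min(1, 0.60) = 0.60
~((C \/ B) (+) ~A) = 1 − 0.60 = 0.40
~((C \/ B) (+) ~A) (+) C = min(1, 0.40 + 0.27) = min(1, 0.67) = 0.67

0.67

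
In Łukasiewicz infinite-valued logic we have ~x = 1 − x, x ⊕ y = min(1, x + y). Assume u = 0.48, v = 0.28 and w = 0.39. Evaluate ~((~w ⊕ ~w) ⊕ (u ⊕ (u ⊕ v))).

0.00

~w = 1 − 0.39 = 0.61
~w ⊕ ~w = min(1, 0.61 + 0.61) = min(1, 1.22) = 1.00
u ⊕ v = min(1, 0.48 + 0.28) = min(1, 0.76) = 0.76
u ⊕ (u ⊕ v) = min(1, 0.48 + 0.76) = min(1, 1.24) = 1.00
(~w ⊕ ~w) ⊕ (u ⊕ (u ⊕ v)) = min(1, 1.00 + 1.00) = min(1, 2.00) = 1.00
~((~w ⊕ ~w) ⊕ (u ⊕ (u ⊕ v))) = 1 − 1.00 = 0.00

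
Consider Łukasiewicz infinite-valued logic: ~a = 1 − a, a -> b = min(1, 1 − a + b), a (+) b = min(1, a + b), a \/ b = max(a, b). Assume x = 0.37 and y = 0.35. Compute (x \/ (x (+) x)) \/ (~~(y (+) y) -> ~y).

x (+) x = min(1, 0.37 + 0.37) = min(1, 0.74) = 0.74
x \/ (x (+) x) = max(0.37, 0.74) = 0.74
y (+) y = min(1, 0.35 + 0.35) = min(1, 0.70) = 0.70
~(y (+) y) = 1 − 0.70 = 0.30
~~(y (+) y) = 1 − 0.30 = 0.70
~y = 1 − 0.35 = 0.65
~~(y (+) y) -> ~y = min(1, 1 − 0.70 + 0.65) = min(1, 0.95) = 0.95
(x \/ (x (+) x)) \/ (~~(y (+) y) -> ~y) = max(0.74, 0.95) = 0.95

0.95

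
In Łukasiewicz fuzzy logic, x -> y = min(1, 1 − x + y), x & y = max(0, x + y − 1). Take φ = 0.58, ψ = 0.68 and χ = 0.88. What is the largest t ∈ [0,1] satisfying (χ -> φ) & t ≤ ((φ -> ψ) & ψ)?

0.98

χ -> φ = min(1, 1 − 0.88 + 0.58) = min(1, 0.70) = 0.70
So the left factor is χ -> φ = 0.70.
φ -> ψ = min(1, 1 − 0.58 + 0.68) = min(1, 1.10) = 1.00
(φ -> ψ) & ψ = max(0, 1.00 + 0.68 − 1) = max(0, 0.68) = 0.68
So the right-hand bound is (φ -> ψ) & ψ = 0.68.
The residuum of the Łukasiewicz t-norm gives the supremum: min(1, 1 − 0.70 + 0.68).
1 − 0.70 + 0.68 = 0.98, so t = min(1, 0.98) = 0.98.
Check: 0.70 & 0.98 = max(0, 0.68) = 0.68 ≤ 0.68.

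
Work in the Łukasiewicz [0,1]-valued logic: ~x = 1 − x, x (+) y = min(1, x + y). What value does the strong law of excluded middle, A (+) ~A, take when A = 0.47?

1.00

~A = 1 − 0.47 = 0.53
A (+) ~A = min(1, 0.47 + 0.53) = min(1, 1.00) = 1.00
(As expected: always 1 in Ł∞ since a ⊕ (1−a) = 1.)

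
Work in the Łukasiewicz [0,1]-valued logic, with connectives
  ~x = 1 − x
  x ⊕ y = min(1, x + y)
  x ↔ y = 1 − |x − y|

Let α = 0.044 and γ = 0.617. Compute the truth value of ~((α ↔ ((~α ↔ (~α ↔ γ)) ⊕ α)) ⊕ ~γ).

0.322

~α = 1 − 0.044 = 0.956
~α ↔ γ = 1 − |0.956 − 0.617| = 1 − 0.339 = 0.661
~α ↔ (~α ↔ γ) = 1 − |0.956 − 0.661| = 1 − 0.295 = 0.705
(~α ↔ (~α ↔ γ)) ⊕ α = min(1, 0.705 + 0.044) = min(1, 0.749) = 0.749
α ↔ ((~α ↔ (~α ↔ γ)) ⊕ α) = 1 − |0.044 − 0.749| = 1 − 0.705 = 0.295
~γ = 1 − 0.617 = 0.383
(α ↔ ((~α ↔ (~α ↔ γ)) ⊕ α)) ⊕ ~γ = min(1, 0.295 + 0.383) = min(1, 0.678) = 0.678
~((α ↔ ((~α ↔ (~α ↔ γ)) ⊕ α)) ⊕ ~γ) = 1 − 0.678 = 0.322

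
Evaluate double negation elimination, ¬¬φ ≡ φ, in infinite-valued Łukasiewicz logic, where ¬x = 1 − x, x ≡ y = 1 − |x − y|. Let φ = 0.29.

¬φ = 1 − 0.29 = 0.71
¬¬φ = 1 − 0.71 = 0.29
¬¬φ ≡ φ = 1 − |0.29 − 0.29| = 1 − 0.00 = 1.00
(As expected: always 1 in Ł∞ since negation is involutive.)

1.00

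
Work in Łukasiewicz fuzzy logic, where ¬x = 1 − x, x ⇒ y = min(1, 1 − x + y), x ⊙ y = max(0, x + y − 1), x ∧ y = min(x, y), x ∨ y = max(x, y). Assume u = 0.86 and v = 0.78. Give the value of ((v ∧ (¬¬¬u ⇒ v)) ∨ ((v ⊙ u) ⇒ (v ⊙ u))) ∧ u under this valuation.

0.86

¬u = 1 − 0.86 = 0.14
¬¬u = 1 − 0.14 = 0.86
¬¬¬u = 1 − 0.86 = 0.14
¬¬¬u ⇒ v = min(1, 1 − 0.14 + 0.78) = min(1, 1.64) = 1.00
v ∧ (¬¬¬u ⇒ v) = min(0.78, 1.00) = 0.78
v ⊙ u = max(0, 0.78 + 0.86 − 1) = max(0, 0.64) = 0.64
(v ⊙ u) ⇒ (v ⊙ u) = min(1, 1 − 0.64 + 0.64) = min(1, 1.00) = 1.00
(v ∧ (¬¬¬u ⇒ v)) ∨ ((v ⊙ u) ⇒ (v ⊙ u)) = max(0.78, 1.00) = 1.00
((v ∧ (¬¬¬u ⇒ v)) ∨ ((v ⊙ u) ⇒ (v ⊙ u))) ∧ u = min(1.00, 0.86) = 0.86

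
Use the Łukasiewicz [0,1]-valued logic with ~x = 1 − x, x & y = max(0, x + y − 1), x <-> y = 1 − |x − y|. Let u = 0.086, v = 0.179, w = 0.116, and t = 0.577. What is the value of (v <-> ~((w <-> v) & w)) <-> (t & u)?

w <-> v = 1 − |0.116 − 0.179| = 1 − 0.063 = 0.937
(w <-> v) & w = max(0, 0.937 + 0.116 − 1) = max(0, 0.053) = 0.053
~((w <-> v) & w) = 1 − 0.053 = 0.947
v <-> ~((w <-> v) & w) = 1 − |0.179 − 0.947| = 1 − 0.768 = 0.232
t & u = max(0, 0.577 + 0.086 − 1) = max(0, -0.337) = 0.000
(v <-> ~((w <-> v) & w)) <-> (t & u) = 1 − |0.232 − 0.000| = 1 − 0.232 = 0.768

0.768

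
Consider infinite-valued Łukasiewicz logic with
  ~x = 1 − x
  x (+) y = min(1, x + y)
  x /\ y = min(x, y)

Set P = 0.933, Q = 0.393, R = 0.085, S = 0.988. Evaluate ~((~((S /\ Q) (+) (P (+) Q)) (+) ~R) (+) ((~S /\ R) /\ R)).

S /\ Q = min(0.988, 0.393) = 0.393
P (+) Q = min(1, 0.933 + 0.393) = min(1, 1.326) = 1.000
(S /\ Q) (+) (P (+) Q) = min(1, 0.393 + 1.000) = min(1, 1.393) = 1.000
~((S /\ Q) (+) (P (+) Q)) = 1 − 1.000 = 0.000
~R = 1 − 0.085 = 0.915
~((S /\ Q) (+) (P (+) Q)) (+) ~R = min(1, 0.000 + 0.915) = min(1, 0.915) = 0.915
~S = 1 − 0.988 = 0.012
~S /\ R = min(0.012, 0.085) = 0.012
(~S /\ R) /\ R = min(0.012, 0.085) = 0.012
(~((S /\ Q) (+) (P (+) Q)) (+) ~R) (+) ((~S /\ R) /\ R) = min(1, 0.915 + 0.012) = min(1, 0.927) = 0.927
~((~((S /\ Q) (+) (P (+) Q)) (+) ~R) (+) ((~S /\ R) /\ R)) = 1 − 0.927 = 0.073

0.073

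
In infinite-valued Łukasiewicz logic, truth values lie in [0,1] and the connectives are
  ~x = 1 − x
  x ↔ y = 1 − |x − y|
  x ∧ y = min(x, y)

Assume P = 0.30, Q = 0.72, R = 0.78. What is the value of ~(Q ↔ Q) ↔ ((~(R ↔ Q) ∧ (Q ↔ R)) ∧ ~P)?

0.94

Q ↔ Q = 1 − |0.72 − 0.72| = 1 − 0.00 = 1.00
~(Q ↔ Q) = 1 − 1.00 = 0.00
R ↔ Q = 1 − |0.78 − 0.72| = 1 − 0.06 = 0.94
~(R ↔ Q) = 1 − 0.94 = 0.06
Q ↔ R = 1 − |0.72 − 0.78| = 1 − 0.06 = 0.94
~(R ↔ Q) ∧ (Q ↔ R) = min(0.06, 0.94) = 0.06
~P = 1 − 0.30 = 0.70
(~(R ↔ Q) ∧ (Q ↔ R)) ∧ ~P = min(0.06, 0.70) = 0.06
~(Q ↔ Q) ↔ ((~(R ↔ Q) ∧ (Q ↔ R)) ∧ ~P) = 1 − |0.00 − 0.06| = 1 − 0.06 = 0.94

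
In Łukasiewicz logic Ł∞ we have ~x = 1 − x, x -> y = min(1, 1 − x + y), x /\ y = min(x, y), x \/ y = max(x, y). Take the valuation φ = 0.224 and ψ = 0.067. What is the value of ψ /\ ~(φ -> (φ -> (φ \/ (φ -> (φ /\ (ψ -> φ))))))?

ψ -> φ = min(1, 1 − 0.067 + 0.224) = min(1, 1.157) = 1.000
φ /\ (ψ -> φ) = min(0.224, 1.000) = 0.224
φ -> (φ /\ (ψ -> φ)) = min(1, 1 − 0.224 + 0.224) = min(1, 1.000) = 1.000
φ \/ (φ -> (φ /\ (ψ -> φ))) = max(0.224, 1.000) = 1.000
φ -> (φ \/ (φ -> (φ /\ (ψ -> φ)))) = min(1, 1 − 0.224 + 1.000) = min(1, 1.776) = 1.000
φ -> (φ -> (φ \/ (φ -> (φ /\ (ψ -> φ))))) = min(1, 1 − 0.224 + 1.000) = min(1, 1.776) = 1.000
~(φ -> (φ -> (φ \/ (φ -> (φ /\ (ψ -> φ)))))) = 1 − 1.000 = 0.000
ψ /\ ~(φ -> (φ -> (φ \/ (φ -> (φ /\ (ψ -> φ)))))) = min(0.067, 0.000) = 0.000

0.000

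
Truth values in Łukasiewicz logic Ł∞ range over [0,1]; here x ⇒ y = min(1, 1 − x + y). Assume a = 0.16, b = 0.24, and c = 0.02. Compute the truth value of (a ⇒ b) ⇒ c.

a ⇒ b = min(1, 1 − 0.16 + 0.24) = min(1, 1.08) = 1.00
(a ⇒ b) ⇒ c = min(1, 1 − 1.00 + 0.02) = min(1, 0.02) = 0.02

0.02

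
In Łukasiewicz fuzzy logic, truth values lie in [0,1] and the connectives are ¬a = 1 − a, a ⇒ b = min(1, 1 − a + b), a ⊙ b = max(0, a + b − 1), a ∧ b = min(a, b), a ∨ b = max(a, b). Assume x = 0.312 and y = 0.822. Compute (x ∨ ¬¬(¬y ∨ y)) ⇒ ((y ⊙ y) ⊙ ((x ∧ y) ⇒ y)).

¬y = 1 − 0.822 = 0.178
¬y ∨ y = max(0.178, 0.822) = 0.822
¬(¬y ∨ y) = 1 − 0.822 = 0.178
¬¬(¬y ∨ y) = 1 − 0.178 = 0.822
x ∨ ¬¬(¬y ∨ y) = max(0.312, 0.822) = 0.822
y ⊙ y = max(0, 0.822 + 0.822 − 1) = max(0, 0.644) = 0.644
x ∧ y = min(0.312, 0.822) = 0.312
(x ∧ y) ⇒ y = min(1, 1 − 0.312 + 0.822) = min(1, 1.510) = 1.000
(y ⊙ y) ⊙ ((x ∧ y) ⇒ y) = max(0, 0.644 + 1.000 − 1) = max(0, 0.644) = 0.644
(x ∨ ¬¬(¬y ∨ y)) ⇒ ((y ⊙ y) ⊙ ((x ∧ y) ⇒ y)) = min(1, 1 − 0.822 + 0.644) = min(1, 0.822) = 0.822

0.822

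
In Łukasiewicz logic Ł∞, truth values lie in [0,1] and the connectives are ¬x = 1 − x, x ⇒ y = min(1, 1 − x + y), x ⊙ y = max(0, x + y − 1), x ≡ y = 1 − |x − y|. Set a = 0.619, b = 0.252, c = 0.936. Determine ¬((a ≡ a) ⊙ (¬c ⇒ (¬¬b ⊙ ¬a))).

0.064

a ≡ a = 1 − |0.619 − 0.619| = 1 − 0.000 = 1.000
¬c = 1 − 0.936 = 0.064
¬b = 1 − 0.252 = 0.748
¬¬b = 1 − 0.748 = 0.252
¬a = 1 − 0.619 = 0.381
¬¬b ⊙ ¬a = max(0, 0.252 + 0.381 − 1) = max(0, -0.367) = 0.000
¬c ⇒ (¬¬b ⊙ ¬a) = min(1, 1 − 0.064 + 0.000) = min(1, 0.936) = 0.936
(a ≡ a) ⊙ (¬c ⇒ (¬¬b ⊙ ¬a)) = max(0, 1.000 + 0.936 − 1) = max(0, 0.936) = 0.936
¬((a ≡ a) ⊙ (¬c ⇒ (¬¬b ⊙ ¬a))) = 1 − 0.936 = 0.064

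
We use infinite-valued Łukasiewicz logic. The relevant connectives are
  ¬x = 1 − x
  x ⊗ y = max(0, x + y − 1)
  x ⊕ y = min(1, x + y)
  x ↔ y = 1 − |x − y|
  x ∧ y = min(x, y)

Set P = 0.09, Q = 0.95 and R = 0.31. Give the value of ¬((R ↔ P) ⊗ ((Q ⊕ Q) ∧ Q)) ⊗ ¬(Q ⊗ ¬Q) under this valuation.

R ↔ P = 1 − |0.31 − 0.09| = 1 − 0.22 = 0.78
Q ⊕ Q = min(1, 0.95 + 0.95) = min(1, 1.90) = 1.00
(Q ⊕ Q) ∧ Q = min(1.00, 0.95) = 0.95
(R ↔ P) ⊗ ((Q ⊕ Q) ∧ Q) = max(0, 0.78 + 0.95 − 1) = max(0, 0.73) = 0.73
¬((R ↔ P) ⊗ ((Q ⊕ Q) ∧ Q)) = 1 − 0.73 = 0.27
¬Q = 1 − 0.95 = 0.05
Q ⊗ ¬Q = max(0, 0.95 + 0.05 − 1) = max(0, 0.00) = 0.00
¬(Q ⊗ ¬Q) = 1 − 0.00 = 1.00
¬((R ↔ P) ⊗ ((Q ⊕ Q) ∧ Q)) ⊗ ¬(Q ⊗ ¬Q) = max(0, 0.27 + 1.00 − 1) = max(0, 0.27) = 0.27

0.27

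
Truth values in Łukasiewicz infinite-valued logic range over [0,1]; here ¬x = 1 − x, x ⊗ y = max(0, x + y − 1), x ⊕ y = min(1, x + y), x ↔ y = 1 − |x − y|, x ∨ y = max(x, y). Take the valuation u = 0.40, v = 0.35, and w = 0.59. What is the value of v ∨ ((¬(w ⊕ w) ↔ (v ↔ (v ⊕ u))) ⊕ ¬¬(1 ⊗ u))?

w ⊕ w = min(1, 0.59 + 0.59) = min(1, 1.18) = 1.00
¬(w ⊕ w) = 1 − 1.00 = 0.00
v ⊕ u = min(1, 0.35 + 0.40) = min(1, 0.75) = 0.75
v ↔ (v ⊕ u) = 1 − |0.35 − 0.75| = 1 − 0.40 = 0.60
¬(w ⊕ w) ↔ (v ↔ (v ⊕ u)) = 1 − |0.00 − 0.60| = 1 − 0.60 = 0.40
1 ⊗ u = max(0, 1.00 + 0.40 − 1) = max(0, 0.40) = 0.40
¬(1 ⊗ u) = 1 − 0.40 = 0.60
¬¬(1 ⊗ u) = 1 − 0.60 = 0.40
(¬(w ⊕ w) ↔ (v ↔ (v ⊕ u))) ⊕ ¬¬(1 ⊗ u) = min(1, 0.40 + 0.40) = min(1, 0.80) = 0.80
v ∨ ((¬(w ⊕ w) ↔ (v ↔ (v ⊕ u))) ⊕ ¬¬(1 ⊗ u)) = max(0.35, 0.80) = 0.80

0.80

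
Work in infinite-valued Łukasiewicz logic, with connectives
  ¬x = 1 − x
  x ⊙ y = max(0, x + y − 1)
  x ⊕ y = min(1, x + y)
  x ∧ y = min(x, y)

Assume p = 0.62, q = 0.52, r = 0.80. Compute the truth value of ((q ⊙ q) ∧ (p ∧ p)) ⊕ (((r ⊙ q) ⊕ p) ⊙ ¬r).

0.18

q ⊙ q = max(0, 0.52 + 0.52 − 1) = max(0, 0.04) = 0.04
p ∧ p = min(0.62, 0.62) = 0.62
(q ⊙ q) ∧ (p ∧ p) = min(0.04, 0.62) = 0.04
r ⊙ q = max(0, 0.80 + 0.52 − 1) = max(0, 0.32) = 0.32
(r ⊙ q) ⊕ p = min(1, 0.32 + 0.62) = min(1, 0.94) = 0.94
¬r = 1 − 0.80 = 0.20
((r ⊙ q) ⊕ p) ⊙ ¬r = max(0, 0.94 + 0.20 − 1) = max(0, 0.14) = 0.14
((q ⊙ q) ∧ (p ∧ p)) ⊕ (((r ⊙ q) ⊕ p) ⊙ ¬r) = min(1, 0.04 + 0.14) = min(1, 0.18) = 0.18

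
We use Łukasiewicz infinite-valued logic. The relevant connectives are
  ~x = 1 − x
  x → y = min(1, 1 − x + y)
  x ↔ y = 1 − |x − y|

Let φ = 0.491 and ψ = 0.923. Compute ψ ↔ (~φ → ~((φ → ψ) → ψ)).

0.645

~φ = 1 − 0.491 = 0.509
φ → ψ = min(1, 1 − 0.491 + 0.923) = min(1, 1.432) = 1.000
(φ → ψ) → ψ = min(1, 1 − 1.000 + 0.923) = min(1, 0.923) = 0.923
~((φ → ψ) → ψ) = 1 − 0.923 = 0.077
~φ → ~((φ → ψ) → ψ) = min(1, 1 − 0.509 + 0.077) = min(1, 0.568) = 0.568
ψ ↔ (~φ → ~((φ → ψ) → ψ)) = 1 − |0.923 − 0.568| = 1 − 0.355 = 0.645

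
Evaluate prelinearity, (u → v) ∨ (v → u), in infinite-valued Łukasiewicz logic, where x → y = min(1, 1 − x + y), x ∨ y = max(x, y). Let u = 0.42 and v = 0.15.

u → v = min(1, 1 − 0.42 + 0.15) = min(1, 0.73) = 0.73
v → u = min(1, 1 − 0.15 + 0.42) = min(1, 1.27) = 1.00
(u → v) ∨ (v → u) = max(0.73, 1.00) = 1.00
(As expected: a Ł∞-tautology — holds in every MV-chain.)

1.00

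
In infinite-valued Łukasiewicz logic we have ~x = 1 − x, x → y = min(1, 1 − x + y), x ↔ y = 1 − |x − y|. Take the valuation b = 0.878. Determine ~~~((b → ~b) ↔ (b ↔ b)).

~b = 1 − 0.878 = 0.122
b → ~b = min(1, 1 − 0.878 + 0.122) = min(1, 0.244) = 0.244
b ↔ b = 1 − |0.878 − 0.878| = 1 − 0.000 = 1.000
(b → ~b) ↔ (b ↔ b) = 1 − |0.244 − 1.000| = 1 − 0.756 = 0.244
~((b → ~b) ↔ (b ↔ b)) = 1 − 0.244 = 0.756
~~((b → ~b) ↔ (b ↔ b)) = 1 − 0.756 = 0.244
~~~((b → ~b) ↔ (b ↔ b)) = 1 − 0.244 = 0.756

0.756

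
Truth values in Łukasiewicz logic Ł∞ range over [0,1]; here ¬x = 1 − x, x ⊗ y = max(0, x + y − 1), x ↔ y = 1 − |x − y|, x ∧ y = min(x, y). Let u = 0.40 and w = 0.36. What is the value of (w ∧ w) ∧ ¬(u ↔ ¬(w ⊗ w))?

w ∧ w = min(0.36, 0.36) = 0.36
w ⊗ w = max(0, 0.36 + 0.36 − 1) = max(0, -0.28) = 0.00
¬(w ⊗ w) = 1 − 0.00 = 1.00
u ↔ ¬(w ⊗ w) = 1 − |0.40 − 1.00| = 1 − 0.60 = 0.40
¬(u ↔ ¬(w ⊗ w)) = 1 − 0.40 = 0.60
(w ∧ w) ∧ ¬(u ↔ ¬(w ⊗ w)) = min(0.36, 0.60) = 0.36

0.36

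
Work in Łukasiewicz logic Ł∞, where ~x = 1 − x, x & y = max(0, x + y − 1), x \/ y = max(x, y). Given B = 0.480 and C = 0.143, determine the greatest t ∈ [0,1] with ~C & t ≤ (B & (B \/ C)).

0.143

~C = 1 − 0.143 = 0.857
So the left factor is ~C = 0.857.
B \/ C = max(0.480, 0.143) = 0.480
B & (B \/ C) = max(0, 0.480 + 0.480 − 1) = max(0, -0.040) = 0.000
So the right-hand bound is B & (B \/ C) = 0.000.
The residuum of the Łukasiewicz t-norm gives the supremum: min(1, 1 − 0.857 + 0.000).
1 − 0.857 + 0.000 = 0.143, so t = min(1, 0.143) = 0.143.
Check: 0.857 & 0.143 = max(0, 0.000) = 0.000 ≤ 0.000.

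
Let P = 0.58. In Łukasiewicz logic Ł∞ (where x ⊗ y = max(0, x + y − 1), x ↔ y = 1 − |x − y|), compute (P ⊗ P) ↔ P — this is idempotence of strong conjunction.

P ⊗ P = max(0, 0.58 + 0.58 − 1) = max(0, 0.16) = 0.16
(P ⊗ P) ↔ P = 1 − |0.16 − 0.58| = 1 − 0.42 = 0.58
(The value 0.58 < 1 shows this instance is not satisfied; fails in Ł∞ since a ⊗ a = max(0, 2a−1) ≠ a in general.)

0.58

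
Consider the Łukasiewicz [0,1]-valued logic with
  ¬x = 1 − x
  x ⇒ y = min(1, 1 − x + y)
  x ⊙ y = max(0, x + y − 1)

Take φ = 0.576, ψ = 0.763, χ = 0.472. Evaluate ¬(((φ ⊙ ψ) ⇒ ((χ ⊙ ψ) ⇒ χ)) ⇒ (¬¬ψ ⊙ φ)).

φ ⊙ ψ = max(0, 0.576 + 0.763 − 1) = max(0, 0.339) = 0.339
χ ⊙ ψ = max(0, 0.472 + 0.763 − 1) = max(0, 0.235) = 0.235
(χ ⊙ ψ) ⇒ χ = min(1, 1 − 0.235 + 0.472) = min(1, 1.237) = 1.000
(φ ⊙ ψ) ⇒ ((χ ⊙ ψ) ⇒ χ) = min(1, 1 − 0.339 + 1.000) = min(1, 1.661) = 1.000
¬ψ = 1 − 0.763 = 0.237
¬¬ψ = 1 − 0.237 = 0.763
¬¬ψ ⊙ φ = max(0, 0.763 + 0.576 − 1) = max(0, 0.339) = 0.339
((φ ⊙ ψ) ⇒ ((χ ⊙ ψ) ⇒ χ)) ⇒ (¬¬ψ ⊙ φ) = min(1, 1 − 1.000 + 0.339) = min(1, 0.339) = 0.339
¬(((φ ⊙ ψ) ⇒ ((χ ⊙ ψ) ⇒ χ)) ⇒ (¬¬ψ ⊙ φ)) = 1 − 0.339 = 0.661

0.661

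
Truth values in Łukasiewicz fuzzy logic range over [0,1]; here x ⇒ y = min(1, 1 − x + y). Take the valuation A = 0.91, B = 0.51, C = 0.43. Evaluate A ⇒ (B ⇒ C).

1.00

B ⇒ C = min(1, 1 − 0.51 + 0.43) = min(1, 0.92) = 0.92
A ⇒ (B ⇒ C) = min(1, 1 − 0.91 + 0.92) = min(1, 1.01) = 1.00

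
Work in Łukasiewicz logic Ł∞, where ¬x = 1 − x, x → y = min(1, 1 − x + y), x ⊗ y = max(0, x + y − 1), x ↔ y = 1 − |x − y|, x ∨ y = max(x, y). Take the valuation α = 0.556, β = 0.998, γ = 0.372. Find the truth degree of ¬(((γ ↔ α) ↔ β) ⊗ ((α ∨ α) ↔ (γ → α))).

γ ↔ α = 1 − |0.372 − 0.556| = 1 − 0.184 = 0.816
(γ ↔ α) ↔ β = 1 − |0.816 − 0.998| = 1 − 0.182 = 0.818
α ∨ α = max(0.556, 0.556) = 0.556
γ → α = min(1, 1 − 0.372 + 0.556) = min(1, 1.184) = 1.000
(α ∨ α) ↔ (γ → α) = 1 − |0.556 − 1.000| = 1 − 0.444 = 0.556
((γ ↔ α) ↔ β) ⊗ ((α ∨ α) ↔ (γ → α)) = max(0, 0.818 + 0.556 − 1) = max(0, 0.374) = 0.374
¬(((γ ↔ α) ↔ β) ⊗ ((α ∨ α) ↔ (γ → α))) = 1 − 0.374 = 0.626

0.626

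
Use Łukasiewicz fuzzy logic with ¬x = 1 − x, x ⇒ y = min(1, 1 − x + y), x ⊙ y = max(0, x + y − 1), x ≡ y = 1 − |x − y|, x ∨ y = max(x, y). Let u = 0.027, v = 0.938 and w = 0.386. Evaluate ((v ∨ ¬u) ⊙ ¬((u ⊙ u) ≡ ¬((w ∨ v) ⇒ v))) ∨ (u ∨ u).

¬u = 1 − 0.027 = 0.973
v ∨ ¬u = max(0.938, 0.973) = 0.973
u ⊙ u = max(0, 0.027 + 0.027 − 1) = max(0, -0.946) = 0.000
w ∨ v = max(0.386, 0.938) = 0.938
(w ∨ v) ⇒ v = min(1, 1 − 0.938 + 0.938) = min(1, 1.000) = 1.000
¬((w ∨ v) ⇒ v) = 1 − 1.000 = 0.000
(u ⊙ u) ≡ ¬((w ∨ v) ⇒ v) = 1 − |0.000 − 0.000| = 1 − 0.000 = 1.000
¬((u ⊙ u) ≡ ¬((w ∨ v) ⇒ v)) = 1 − 1.000 = 0.000
(v ∨ ¬u) ⊙ ¬((u ⊙ u) ≡ ¬((w ∨ v) ⇒ v)) = max(0, 0.973 + 0.000 − 1) = max(0, -0.027) = 0.000
u ∨ u = max(0.027, 0.027) = 0.027
((v ∨ ¬u) ⊙ ¬((u ⊙ u) ≡ ¬((w ∨ v) ⇒ v))) ∨ (u ∨ u) = max(0.000, 0.027) = 0.027

0.027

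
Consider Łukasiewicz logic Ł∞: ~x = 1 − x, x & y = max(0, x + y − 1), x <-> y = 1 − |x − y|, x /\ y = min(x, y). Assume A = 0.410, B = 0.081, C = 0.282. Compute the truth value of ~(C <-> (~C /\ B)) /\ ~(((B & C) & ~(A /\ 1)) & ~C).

0.201

~C = 1 − 0.282 = 0.718
~C /\ B = min(0.718, 0.081) = 0.081
C <-> (~C /\ B) = 1 − |0.282 − 0.081| = 1 − 0.201 = 0.799
~(C <-> (~C /\ B)) = 1 − 0.799 = 0.201
B & C = max(0, 0.081 + 0.282 − 1) = max(0, -0.637) = 0.000
A /\ 1 = min(0.410, 1.000) = 0.410
~(A /\ 1) = 1 − 0.410 = 0.590
(B & C) & ~(A /\ 1) = max(0, 0.000 + 0.590 − 1) = max(0, -0.410) = 0.000
((B & C) & ~(A /\ 1)) & ~C = max(0, 0.000 + 0.718 − 1) = max(0, -0.282) = 0.000
~(((B & C) & ~(A /\ 1)) & ~C) = 1 − 0.000 = 1.000
~(C <-> (~C /\ B)) /\ ~(((B & C) & ~(A /\ 1)) & ~C) = min(0.201, 1.000) = 0.201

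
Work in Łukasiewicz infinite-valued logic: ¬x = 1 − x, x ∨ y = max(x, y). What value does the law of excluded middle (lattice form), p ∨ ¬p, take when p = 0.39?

0.61

¬p = 1 − 0.39 = 0.61
p ∨ ¬p = max(0.39, 0.61) = 0.61
(The value 0.61 < 1 shows this instance is not satisfied; not a Ł∞-tautology — its value is max(a, 1−a).)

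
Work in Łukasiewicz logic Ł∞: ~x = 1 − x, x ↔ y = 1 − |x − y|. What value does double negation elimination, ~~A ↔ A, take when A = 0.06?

1.00

~A = 1 − 0.06 = 0.94
~~A = 1 − 0.94 = 0.06
~~A ↔ A = 1 − |0.06 − 0.06| = 1 − 0.00 = 1.00
(As expected: always 1 in Ł∞ since negation is involutive.)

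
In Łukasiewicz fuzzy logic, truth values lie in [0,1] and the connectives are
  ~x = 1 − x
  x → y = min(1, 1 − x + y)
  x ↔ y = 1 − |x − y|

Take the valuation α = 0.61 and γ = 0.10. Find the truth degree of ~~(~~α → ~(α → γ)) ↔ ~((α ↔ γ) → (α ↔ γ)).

0.10

~α = 1 − 0.61 = 0.39
~~α = 1 − 0.39 = 0.61
α → γ = min(1, 1 − 0.61 + 0.10) = min(1, 0.49) = 0.49
~(α → γ) = 1 − 0.49 = 0.51
~~α → ~(α → γ) = min(1, 1 − 0.61 + 0.51) = min(1, 0.90) = 0.90
~(~~α → ~(α → γ)) = 1 − 0.90 = 0.10
~~(~~α → ~(α → γ)) = 1 − 0.10 = 0.90
α ↔ γ = 1 − |0.61 − 0.10| = 1 − 0.51 = 0.49
(α ↔ γ) → (α ↔ γ) = min(1, 1 − 0.49 + 0.49) = min(1, 1.00) = 1.00
~((α ↔ γ) → (α ↔ γ)) = 1 − 1.00 = 0.00
~~(~~α → ~(α → γ)) ↔ ~((α ↔ γ) → (α ↔ γ)) = 1 − |0.90 − 0.00| = 1 − 0.90 = 0.10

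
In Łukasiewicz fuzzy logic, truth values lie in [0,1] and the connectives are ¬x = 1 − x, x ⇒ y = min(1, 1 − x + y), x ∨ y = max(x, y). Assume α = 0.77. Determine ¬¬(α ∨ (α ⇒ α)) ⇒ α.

α ⇒ α = min(1, 1 − 0.77 + 0.77) = min(1, 1.00) = 1.00
α ∨ (α ⇒ α) = max(0.77, 1.00) = 1.00
¬(α ∨ (α ⇒ α)) = 1 − 1.00 = 0.00
¬¬(α ∨ (α ⇒ α)) = 1 − 0.00 = 1.00
¬¬(α ∨ (α ⇒ α)) ⇒ α = min(1, 1 − 1.00 + 0.77) = min(1, 0.77) = 0.77

0.77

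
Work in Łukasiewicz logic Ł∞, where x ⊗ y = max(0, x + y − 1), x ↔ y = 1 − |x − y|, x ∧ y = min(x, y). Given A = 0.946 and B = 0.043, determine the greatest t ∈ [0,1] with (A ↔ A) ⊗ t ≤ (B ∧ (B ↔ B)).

0.043

A ↔ A = 1 − |0.946 − 0.946| = 1 − 0.000 = 1.000
So the left factor is A ↔ A = 1.000.
B ↔ B = 1 − |0.043 − 0.043| = 1 − 0.000 = 1.000
B ∧ (B ↔ B) = min(0.043, 1.000) = 0.043
So the right-hand bound is B ∧ (B ↔ B) = 0.043.
The residuum of the Łukasiewicz t-norm gives the supremum: min(1, 1 − 1.000 + 0.043).
1 − 1.000 + 0.043 = 0.043, so t = min(1, 0.043) = 0.043.
Check: 1.000 ⊗ 0.043 = max(0, 0.043) = 0.043 ≤ 0.043.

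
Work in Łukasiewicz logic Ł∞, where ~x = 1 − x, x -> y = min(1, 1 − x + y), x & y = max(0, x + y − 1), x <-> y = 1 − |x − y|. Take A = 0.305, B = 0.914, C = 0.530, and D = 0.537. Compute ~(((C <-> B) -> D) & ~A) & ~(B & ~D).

0.007

C <-> B = 1 − |0.530 − 0.914| = 1 − 0.384 = 0.616
(C <-> B) -> D = min(1, 1 − 0.616 + 0.537) = min(1, 0.921) = 0.921
~A = 1 − 0.305 = 0.695
((C <-> B) -> D) & ~A = max(0, 0.921 + 0.695 − 1) = max(0, 0.616) = 0.616
~(((C <-> B) -> D) & ~A) = 1 − 0.616 = 0.384
~D = 1 − 0.537 = 0.463
B & ~D = max(0, 0.914 + 0.463 − 1) = max(0, 0.377) = 0.377
~(B & ~D) = 1 − 0.377 = 0.623
~(((C <-> B) -> D) & ~A) & ~(B & ~D) = max(0, 0.384 + 0.623 − 1) = max(0, 0.007) = 0.007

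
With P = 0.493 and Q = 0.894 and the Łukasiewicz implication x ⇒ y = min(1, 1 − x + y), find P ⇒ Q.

P ⇒ Q = min(1, 1 − 0.493 + 0.894) = min(1, 1.401) = 1.000
For comparison, the Gödel implication (1 if x ≤ y else y) would give 1.000.

1.000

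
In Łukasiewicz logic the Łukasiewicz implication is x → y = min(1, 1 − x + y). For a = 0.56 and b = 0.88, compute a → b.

1.00

a → b = min(1, 1 − 0.56 + 0.88) = min(1, 1.32) = 1.00
For comparison, the Gödel implication (1 if x ≤ y else y) would give 1.00.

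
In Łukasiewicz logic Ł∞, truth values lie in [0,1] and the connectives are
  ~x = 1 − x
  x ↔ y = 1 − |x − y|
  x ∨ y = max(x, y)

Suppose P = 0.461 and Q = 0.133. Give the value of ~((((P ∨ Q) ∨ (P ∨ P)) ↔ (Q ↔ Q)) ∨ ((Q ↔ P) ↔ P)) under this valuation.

0.211

P ∨ Q = max(0.461, 0.133) = 0.461
P ∨ P = max(0.461, 0.461) = 0.461
(P ∨ Q) ∨ (P ∨ P) = max(0.461, 0.461) = 0.461
Q ↔ Q = 1 − |0.133 − 0.133| = 1 − 0.000 = 1.000
((P ∨ Q) ∨ (P ∨ P)) ↔ (Q ↔ Q) = 1 − |0.461 − 1.000| = 1 − 0.539 = 0.461
Q ↔ P = 1 − |0.133 − 0.461| = 1 − 0.328 = 0.672
(Q ↔ P) ↔ P = 1 − |0.672 − 0.461| = 1 − 0.211 = 0.789
(((P ∨ Q) ∨ (P ∨ P)) ↔ (Q ↔ Q)) ∨ ((Q ↔ P) ↔ P) = max(0.461, 0.789) = 0.789
~((((P ∨ Q) ∨ (P ∨ P)) ↔ (Q ↔ Q)) ∨ ((Q ↔ P) ↔ P)) = 1 − 0.789 = 0.211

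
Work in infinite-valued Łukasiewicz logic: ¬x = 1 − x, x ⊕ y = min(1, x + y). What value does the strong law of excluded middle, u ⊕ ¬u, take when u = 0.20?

1.00

¬u = 1 − 0.20 = 0.80
u ⊕ ¬u = min(1, 0.20 + 0.80) = min(1, 1.00) = 1.00
(As expected: always 1 in Ł∞ since a ⊕ (1−a) = 1.)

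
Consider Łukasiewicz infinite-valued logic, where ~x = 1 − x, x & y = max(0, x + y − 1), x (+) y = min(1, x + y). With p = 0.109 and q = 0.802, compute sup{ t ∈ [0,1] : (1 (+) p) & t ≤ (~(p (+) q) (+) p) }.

1 (+) p = min(1, 1.000 + 0.109) = min(1, 1.109) = 1.000
So the left factor is 1 (+) p = 1.000.
p (+) q = min(1, 0.109 + 0.802) = min(1, 0.911) = 0.911
~(p (+) q) = 1 − 0.911 = 0.089
~(p (+) q) (+) p = min(1, 0.089 + 0.109) = min(1, 0.198) = 0.198
So the right-hand bound is ~(p (+) q) (+) p = 0.198.
The residuum of the Łukasiewicz t-norm gives the supremum: min(1, 1 − 1.000 + 0.198).
1 − 1.000 + 0.198 = 0.198, so t = min(1, 0.198) = 0.198.
Check: 1.000 & 0.198 = max(0, 0.198) = 0.198 ≤ 0.198.

0.198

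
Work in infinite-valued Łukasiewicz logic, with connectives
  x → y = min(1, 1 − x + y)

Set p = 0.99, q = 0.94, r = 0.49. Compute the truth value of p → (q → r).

q → r = min(1, 1 − 0.94 + 0.49) = min(1, 0.55) = 0.55
p → (q → r) = min(1, 1 − 0.99 + 0.55) = min(1, 0.56) = 0.56

0.56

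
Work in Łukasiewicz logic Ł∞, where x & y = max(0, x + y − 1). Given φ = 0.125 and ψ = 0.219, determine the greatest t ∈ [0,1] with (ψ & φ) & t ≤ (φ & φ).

ψ & φ = max(0, 0.219 + 0.125 − 1) = max(0, -0.656) = 0.000
So the left factor is ψ & φ = 0.000.
φ & φ = max(0, 0.125 + 0.125 − 1) = max(0, -0.750) = 0.000
So the right-hand bound is φ & φ = 0.000.
The residuum of the Łukasiewicz t-norm gives the supremum: min(1, 1 − 0.000 + 0.000).
1 − 0.000 + 0.000 = 1.000, so t = min(1, 1.000) = 1.000.
Check: 0.000 & 1.000 = max(0, 0.000) = 0.000 ≤ 0.000.

1.000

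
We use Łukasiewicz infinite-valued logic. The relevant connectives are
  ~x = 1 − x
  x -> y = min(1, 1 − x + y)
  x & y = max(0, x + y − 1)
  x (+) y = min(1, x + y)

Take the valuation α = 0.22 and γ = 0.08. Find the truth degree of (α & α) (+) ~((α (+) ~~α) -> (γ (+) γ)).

0.28

α & α = max(0, 0.22 + 0.22 − 1) = max(0, -0.56) = 0.00
~α = 1 − 0.22 = 0.78
~~α = 1 − 0.78 = 0.22
α (+) ~~α = min(1, 0.22 + 0.22) = min(1, 0.44) = 0.44
γ (+) γ = min(1, 0.08 + 0.08) = min(1, 0.16) = 0.16
(α (+) ~~α) -> (γ (+) γ) = min(1, 1 − 0.44 + 0.16) = min(1, 0.72) = 0.72
~((α (+) ~~α) -> (γ (+) γ)) = 1 − 0.72 = 0.28
(α & α) (+) ~((α (+) ~~α) -> (γ (+) γ)) = min(1, 0.00 + 0.28) = min(1, 0.28) = 0.28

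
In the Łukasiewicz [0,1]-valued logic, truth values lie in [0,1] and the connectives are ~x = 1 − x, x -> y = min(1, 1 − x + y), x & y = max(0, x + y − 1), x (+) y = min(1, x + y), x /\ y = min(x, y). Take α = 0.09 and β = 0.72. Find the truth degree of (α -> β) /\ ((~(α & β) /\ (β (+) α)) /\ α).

α -> β = min(1, 1 − 0.09 + 0.72) = min(1, 1.63) = 1.00
α & β = max(0, 0.09 + 0.72 − 1) = max(0, -0.19) = 0.00
~(α & β) = 1 − 0.00 = 1.00
β (+) α = min(1, 0.72 + 0.09) = min(1, 0.81) = 0.81
~(α & β) /\ (β (+) α) = min(1.00, 0.81) = 0.81
(~(α & β) /\ (β (+) α)) /\ α = min(0.81, 0.09) = 0.09
(α -> β) /\ ((~(α & β) /\ (β (+) α)) /\ α) = min(1.00, 0.09) = 0.09

0.09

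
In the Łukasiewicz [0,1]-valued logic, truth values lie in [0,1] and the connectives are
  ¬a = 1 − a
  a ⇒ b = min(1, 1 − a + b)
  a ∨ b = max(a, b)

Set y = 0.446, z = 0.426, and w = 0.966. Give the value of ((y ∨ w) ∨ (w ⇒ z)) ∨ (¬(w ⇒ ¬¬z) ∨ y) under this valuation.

y ∨ w = max(0.446, 0.966) = 0.966
w ⇒ z = min(1, 1 − 0.966 + 0.426) = min(1, 0.460) = 0.460
(y ∨ w) ∨ (w ⇒ z) = max(0.966, 0.460) = 0.966
¬z = 1 − 0.426 = 0.574
¬¬z = 1 − 0.574 = 0.426
w ⇒ ¬¬z = min(1, 1 − 0.966 + 0.426) = min(1, 0.460) = 0.460
¬(w ⇒ ¬¬z) = 1 − 0.460 = 0.540
¬(w ⇒ ¬¬z) ∨ y = max(0.540, 0.446) = 0.540
((y ∨ w) ∨ (w ⇒ z)) ∨ (¬(w ⇒ ¬¬z) ∨ y) = max(0.966, 0.540) = 0.966

0.966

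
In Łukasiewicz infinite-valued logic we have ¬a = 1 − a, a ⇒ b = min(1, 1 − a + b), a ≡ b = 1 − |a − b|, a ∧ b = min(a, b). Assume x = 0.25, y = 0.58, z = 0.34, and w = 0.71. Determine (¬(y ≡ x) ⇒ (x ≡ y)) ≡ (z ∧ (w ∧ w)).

y ≡ x = 1 − |0.58 − 0.25| = 1 − 0.33 = 0.67
¬(y ≡ x) = 1 − 0.67 = 0.33
x ≡ y = 1 − |0.25 − 0.58| = 1 − 0.33 = 0.67
¬(y ≡ x) ⇒ (x ≡ y) = min(1, 1 − 0.33 + 0.67) = min(1, 1.34) = 1.00
w ∧ w = min(0.71, 0.71) = 0.71
z ∧ (w ∧ w) = min(0.34, 0.71) = 0.34
(¬(y ≡ x) ⇒ (x ≡ y)) ≡ (z ∧ (w ∧ w)) = 1 − |1.00 − 0.34| = 1 − 0.66 = 0.34

0.34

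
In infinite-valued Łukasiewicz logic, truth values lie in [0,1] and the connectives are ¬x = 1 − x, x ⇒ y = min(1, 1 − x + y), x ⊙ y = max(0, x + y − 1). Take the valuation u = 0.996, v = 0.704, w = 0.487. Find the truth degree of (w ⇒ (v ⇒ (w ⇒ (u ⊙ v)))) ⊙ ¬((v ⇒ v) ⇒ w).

0.513

u ⊙ v = max(0, 0.996 + 0.704 − 1) = max(0, 0.700) = 0.700
w ⇒ (u ⊙ v) = min(1, 1 − 0.487 + 0.700) = min(1, 1.213) = 1.000
v ⇒ (w ⇒ (u ⊙ v)) = min(1, 1 − 0.704 + 1.000) = min(1, 1.296) = 1.000
w ⇒ (v ⇒ (w ⇒ (u ⊙ v))) = min(1, 1 − 0.487 + 1.000) = min(1, 1.513) = 1.000
v ⇒ v = min(1, 1 − 0.704 + 0.704) = min(1, 1.000) = 1.000
(v ⇒ v) ⇒ w = min(1, 1 − 1.000 + 0.487) = min(1, 0.487) = 0.487
¬((v ⇒ v) ⇒ w) = 1 − 0.487 = 0.513
(w ⇒ (v ⇒ (w ⇒ (u ⊙ v)))) ⊙ ¬((v ⇒ v) ⇒ w) = max(0, 1.000 + 0.513 − 1) = max(0, 0.513) = 0.513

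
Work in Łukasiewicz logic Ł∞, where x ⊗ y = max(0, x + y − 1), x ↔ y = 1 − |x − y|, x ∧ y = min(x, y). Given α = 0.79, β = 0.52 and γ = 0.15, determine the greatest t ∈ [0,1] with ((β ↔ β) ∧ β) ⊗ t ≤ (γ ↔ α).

0.84

β ↔ β = 1 − |0.52 − 0.52| = 1 − 0.00 = 1.00
(β ↔ β) ∧ β = min(1.00, 0.52) = 0.52
So the left factor is (β ↔ β) ∧ β = 0.52.
γ ↔ α = 1 − |0.15 − 0.79| = 1 − 0.64 = 0.36
So the right-hand bound is γ ↔ α = 0.36.
The residuum of the Łukasiewicz t-norm gives the supremum: min(1, 1 − 0.52 + 0.36).
1 − 0.52 + 0.36 = 0.84, so t = min(1, 0.84) = 0.84.
Check: 0.52 ⊗ 0.84 = max(0, 0.36) = 0.36 ≤ 0.36.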